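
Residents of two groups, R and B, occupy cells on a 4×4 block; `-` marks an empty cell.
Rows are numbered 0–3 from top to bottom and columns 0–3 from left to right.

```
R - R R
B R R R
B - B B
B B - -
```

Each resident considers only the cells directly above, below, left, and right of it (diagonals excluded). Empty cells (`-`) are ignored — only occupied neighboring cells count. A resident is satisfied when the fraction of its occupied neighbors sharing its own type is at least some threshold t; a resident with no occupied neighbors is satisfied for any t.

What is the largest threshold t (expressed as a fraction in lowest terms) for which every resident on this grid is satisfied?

(0,0)R 0/1
(0,2)R 2/2
(0,3)R 2/2
(1,0)B 1/3
(1,1)R 1/2
(1,2)R 3/4
(1,3)R 2/3
(2,0)B 2/2
(2,2)B 1/2
(2,3)B 1/2
(3,0)B 2/2
(3,1)B 1/1
The smallest same-type fraction is 0/1 at (0,0), which reduces to 0/1. Any threshold above that leaves this resident unsatisfied.

0/1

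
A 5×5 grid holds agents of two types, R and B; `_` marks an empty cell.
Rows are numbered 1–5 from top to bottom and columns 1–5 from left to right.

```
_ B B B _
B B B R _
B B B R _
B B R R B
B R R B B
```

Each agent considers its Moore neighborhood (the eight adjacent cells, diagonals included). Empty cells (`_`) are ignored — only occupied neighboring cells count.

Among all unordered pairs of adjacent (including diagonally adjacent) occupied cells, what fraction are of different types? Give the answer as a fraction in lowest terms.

10/29

Scan each occupied cell's neighbors to the right and below (and the two forward diagonals) so each pair is counted once.
From row 1: 2 unlike of 10 pairs (running 2/10).
From row 2: 3 unlike of 13 pairs (running 5/23).
From row 3: 5 unlike of 14 pairs (running 10/37).
From row 4: 8 unlike of 17 pairs (running 18/54).
From row 5: 2 unlike of 4 pairs (running 20/58).
Total adjacent occupied pairs: 58; unlike-type pairs: 20.
20/58 reduces to 10/29.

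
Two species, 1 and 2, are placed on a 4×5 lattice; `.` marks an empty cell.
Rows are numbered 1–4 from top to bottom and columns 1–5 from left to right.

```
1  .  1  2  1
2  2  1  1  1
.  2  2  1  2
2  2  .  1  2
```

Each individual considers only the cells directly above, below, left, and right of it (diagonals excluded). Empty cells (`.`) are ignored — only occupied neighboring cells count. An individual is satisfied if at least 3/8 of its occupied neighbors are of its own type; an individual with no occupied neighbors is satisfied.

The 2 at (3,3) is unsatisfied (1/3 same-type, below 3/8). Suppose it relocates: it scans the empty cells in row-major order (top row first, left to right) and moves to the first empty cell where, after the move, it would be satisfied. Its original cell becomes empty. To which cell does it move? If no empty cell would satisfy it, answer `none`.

Vacating (3,3). Empty cells in order:
  (1,2): 1/3 same-type → still unsatisfied.
  (3,1): 3/3 same-type → satisfied — stop here.

(3,1)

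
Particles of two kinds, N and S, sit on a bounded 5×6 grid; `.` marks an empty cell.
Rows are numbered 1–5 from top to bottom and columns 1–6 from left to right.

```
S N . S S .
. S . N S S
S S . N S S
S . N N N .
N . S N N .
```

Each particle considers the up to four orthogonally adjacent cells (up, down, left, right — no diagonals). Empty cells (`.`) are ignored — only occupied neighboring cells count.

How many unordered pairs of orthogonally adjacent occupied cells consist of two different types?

Scan each occupied cell's neighbors to the right and below so each pair is counted once.
Row 1: S(1,1)–N(1,2)≠ N(1,2)–S(2,2)≠ S(1,4)–S(1,5)= S(1,4)–N(2,4)≠ S(1,5)–S(2,5)=  → 3/5 unlike.
Row 2: S(2,2)–S(3,2)= N(2,4)–S(2,5)≠ N(2,4)–N(3,4)= S(2,5)–S(2,6)= S(2,5)–S(3,5)= S(2,6)–S(3,6)=  → 1/6 unlike.
Row 3: S(3,1)–S(3,2)= S(3,1)–S(4,1)= N(3,4)–S(3,5)≠ N(3,4)–N(4,4)= S(3,5)–S(3,6)= S(3,5)–N(4,5)≠  → 2/6 unlike.
Row 4: S(4,1)–N(5,1)≠ N(4,3)–N(4,4)= N(4,3)–S(5,3)≠ N(4,4)–N(4,5)= N(4,4)–N(5,4)= N(4,5)–N(5,5)=  → 2/6 unlike.
Row 5: S(5,3)–N(5,4)≠ N(5,4)–N(5,5)=  → 1/2 unlike.
Total adjacent occupied pairs: 25; unlike-type pairs: 9.

9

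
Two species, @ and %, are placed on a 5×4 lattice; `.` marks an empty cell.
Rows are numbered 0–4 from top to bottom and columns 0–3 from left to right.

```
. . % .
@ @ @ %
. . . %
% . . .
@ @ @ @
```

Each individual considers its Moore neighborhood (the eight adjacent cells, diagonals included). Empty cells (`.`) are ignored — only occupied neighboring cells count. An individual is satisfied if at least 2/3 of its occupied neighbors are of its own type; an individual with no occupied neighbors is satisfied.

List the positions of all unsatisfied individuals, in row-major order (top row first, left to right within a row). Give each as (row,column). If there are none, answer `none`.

(0,2), (1,2), (2,3), (3,0), (4,0)

(0,2)% 1/3 unhappy
(1,0)@ 1/1 ok
(1,1)@ 2/3 ok
(1,2)@ 1/4 unhappy
(1,3)% 2/3 ok
(2,3)% 1/2 unhappy
(3,0)% 0/2 unhappy
(4,0)@ 1/2 unhappy
(4,1)@ 2/3 ok
(4,2)@ 2/2 ok
(4,3)@ 1/1 ok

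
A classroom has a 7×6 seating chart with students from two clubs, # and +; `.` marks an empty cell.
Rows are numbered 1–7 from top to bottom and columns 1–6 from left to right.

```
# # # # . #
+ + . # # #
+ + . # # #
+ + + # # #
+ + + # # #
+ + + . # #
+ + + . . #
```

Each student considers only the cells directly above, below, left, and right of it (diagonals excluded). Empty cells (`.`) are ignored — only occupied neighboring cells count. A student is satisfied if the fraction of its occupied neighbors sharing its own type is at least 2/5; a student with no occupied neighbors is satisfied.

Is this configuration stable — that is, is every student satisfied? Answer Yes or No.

(1,1)# 1/2 satisfied
(1,2)# 2/3 satisfied
(1,3)# 2/2 satisfied
(1,4)# 2/2 satisfied
(1,6)# 1/1 satisfied
(2,1)+ 2/3 satisfied
(2,2)+ 2/3 satisfied
(2,4)# 3/3 satisfied
(2,5)# 3/3 satisfied
(2,6)# 3/3 satisfied
(3,1)+ 3/3 satisfied
(3,2)+ 3/3 satisfied
(3,4)# 3/3 satisfied
(3,5)# 4/4 satisfied
(3,6)# 3/3 satisfied
(4,1)+ 3/3 satisfied
(4,2)+ 4/4 satisfied
(4,3)+ 2/3 satisfied
(4,4)# 3/4 satisfied
(4,5)# 4/4 satisfied
(4,6)# 3/3 satisfied
(5,1)+ 3/3 satisfied
(5,2)+ 4/4 satisfied
(5,3)+ 3/4 satisfied
(5,4)# 2/3 satisfied
(5,5)# 4/4 satisfied
(5,6)# 3/3 satisfied
(6,1)+ 3/3 satisfied
(6,2)+ 4/4 satisfied
(6,3)+ 3/3 satisfied
(6,5)# 2/2 satisfied
(6,6)# 3/3 satisfied
(7,1)+ 2/2 satisfied
(7,2)+ 3/3 satisfied
(7,3)+ 2/2 satisfied
(7,6)# 1/1 satisfied
All meet the threshold, so the configuration is stable.

Yes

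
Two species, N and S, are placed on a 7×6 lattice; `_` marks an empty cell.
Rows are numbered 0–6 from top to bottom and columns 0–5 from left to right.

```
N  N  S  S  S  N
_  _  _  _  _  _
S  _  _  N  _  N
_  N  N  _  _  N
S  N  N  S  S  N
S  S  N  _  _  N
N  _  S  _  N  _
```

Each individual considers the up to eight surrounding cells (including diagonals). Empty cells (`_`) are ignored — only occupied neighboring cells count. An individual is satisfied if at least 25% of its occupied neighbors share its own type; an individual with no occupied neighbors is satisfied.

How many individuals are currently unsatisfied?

Row 0: (0,0)N 1/1 ✓ · (0,1)N 1/2 ✓ · (0,2)S 1/2 ✓ · (0,3)S 2/2 ✓ · (0,4)S 1/2 ✓ · (0,5)N 0/1 ✗
Row 2: (2,0)S 0/1 ✗ · (2,3)N 1/1 ✓ · (2,5)N 1/1 ✓
Row 3: (3,1)N 3/5 ✓ · (3,2)N 4/5 ✓ · (3,5)N 2/3 ✓
Row 4: (4,0)S 2/4 ✓ · (4,1)N 4/7 ✓ · (4,2)N 4/6 ✓ · (4,3)S 1/4 ✓ · (4,4)S 1/4 ✓ · (4,5)N 2/3 ✓
Row 5: (5,0)S 2/4 ✓ · (5,1)S 3/7 ✓ · (5,2)N 2/5 ✓ · (5,5)N 2/3 ✓
Row 6: (6,0)N 0/2 ✗ · (6,2)S 1/2 ✓ · (6,4)N 1/1 ✓
Unsatisfied: (0,5), (2,0), (6,0) — 3 in total.

3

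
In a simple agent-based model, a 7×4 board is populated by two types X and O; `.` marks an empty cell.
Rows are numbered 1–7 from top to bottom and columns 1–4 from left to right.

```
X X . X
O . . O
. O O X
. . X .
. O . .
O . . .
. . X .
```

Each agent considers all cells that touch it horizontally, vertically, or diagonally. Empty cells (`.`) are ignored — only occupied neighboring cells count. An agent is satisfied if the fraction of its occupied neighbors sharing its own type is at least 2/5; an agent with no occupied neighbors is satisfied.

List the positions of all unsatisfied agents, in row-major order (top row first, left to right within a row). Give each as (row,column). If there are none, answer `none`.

(1,4), (2,1), (2,4), (3,4), (4,3)

(1,1)X 1/2 ok
(1,2)X 1/2 ok
(1,4)X 0/1 unhappy
(2,1)O 1/3 unhappy
(2,4)O 1/3 unhappy
(3,2)O 2/3 ok
(3,3)O 2/4 ok
(3,4)X 1/3 unhappy
(4,3)X 1/4 unhappy
(5,2)O 1/2 ok
(6,1)O 1/1 ok
(7,3)X 0/0 ok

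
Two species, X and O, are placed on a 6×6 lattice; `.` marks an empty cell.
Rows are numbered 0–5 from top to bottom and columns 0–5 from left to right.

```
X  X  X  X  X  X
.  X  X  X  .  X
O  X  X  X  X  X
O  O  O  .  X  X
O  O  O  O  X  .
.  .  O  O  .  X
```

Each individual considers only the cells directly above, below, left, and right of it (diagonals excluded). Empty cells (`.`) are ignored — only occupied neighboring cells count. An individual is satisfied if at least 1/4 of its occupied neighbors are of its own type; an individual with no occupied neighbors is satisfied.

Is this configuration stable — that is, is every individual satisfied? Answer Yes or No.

Yes

(0,0)X 1/1 ✓
(0,1)X 3/3 ✓
(0,2)X 3/3 ✓
(0,3)X 3/3 ✓
(0,4)X 2/2 ✓
(0,5)X 2/2 ✓
(1,1)X 3/3 ✓
(1,2)X 4/4 ✓
(1,3)X 3/3 ✓
(1,5)X 2/2 ✓
(2,0)O 1/2 ✓
(2,1)X 2/4 ✓
(2,2)X 3/4 ✓
(2,3)X 3/3 ✓
(2,4)X 3/3 ✓
(2,5)X 3/3 ✓
(3,0)O 3/3 ✓
(3,1)O 3/4 ✓
(3,2)O 2/3 ✓
(3,4)X 3/3 ✓
(3,5)X 2/2 ✓
(4,0)O 2/2 ✓
(4,1)O 3/3 ✓
(4,2)O 4/4 ✓
(4,3)O 2/3 ✓
(4,4)X 1/2 ✓
(5,2)O 2/2 ✓
(5,3)O 2/2 ✓
(5,5)X 0/0 ✓
All meet the threshold, so the configuration is stable.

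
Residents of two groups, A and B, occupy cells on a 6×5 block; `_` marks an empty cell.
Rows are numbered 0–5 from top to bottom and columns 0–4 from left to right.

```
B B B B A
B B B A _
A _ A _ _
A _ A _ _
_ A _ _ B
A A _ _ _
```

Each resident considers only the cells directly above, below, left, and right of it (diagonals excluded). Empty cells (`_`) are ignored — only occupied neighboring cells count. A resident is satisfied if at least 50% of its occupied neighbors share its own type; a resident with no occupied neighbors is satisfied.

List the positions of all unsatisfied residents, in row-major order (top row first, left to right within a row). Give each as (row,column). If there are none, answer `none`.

(0,3), (0,4), (1,3)

(0,0)B 2/2 ok
(0,1)B 3/3 ok
(0,2)B 3/3 ok
(0,3)B 1/3 unhappy
(0,4)A 0/1 unhappy
(1,0)B 2/3 ok
(1,1)B 3/3 ok
(1,2)B 2/4 ok
(1,3)A 0/2 unhappy
(2,0)A 1/2 ok
(2,2)A 1/2 ok
(3,0)A 1/1 ok
(3,2)A 1/1 ok
(4,1)A 1/1 ok
(4,4)B 0/0 ok
(5,0)A 1/1 ok
(5,1)A 2/2 ok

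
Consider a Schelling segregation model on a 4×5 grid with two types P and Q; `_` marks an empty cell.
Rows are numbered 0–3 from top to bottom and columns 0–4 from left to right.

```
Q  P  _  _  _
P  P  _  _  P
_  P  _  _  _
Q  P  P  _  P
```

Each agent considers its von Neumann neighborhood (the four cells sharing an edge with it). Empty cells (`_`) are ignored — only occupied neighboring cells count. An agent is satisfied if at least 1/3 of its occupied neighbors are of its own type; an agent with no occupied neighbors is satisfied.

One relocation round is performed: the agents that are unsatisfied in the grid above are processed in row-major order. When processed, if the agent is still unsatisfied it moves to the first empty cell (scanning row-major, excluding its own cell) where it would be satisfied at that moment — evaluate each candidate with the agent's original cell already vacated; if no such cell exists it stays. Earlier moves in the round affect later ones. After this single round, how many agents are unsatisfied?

Initially unsatisfied (in order): (0,0), (3,0).
  (0,0) → (0,3).
  (3,0) → (0,2).
Resulting grid:
_ P Q Q _
P P _ _ P
_ P _ _ _
_ P P _ P
All satisfied now.

0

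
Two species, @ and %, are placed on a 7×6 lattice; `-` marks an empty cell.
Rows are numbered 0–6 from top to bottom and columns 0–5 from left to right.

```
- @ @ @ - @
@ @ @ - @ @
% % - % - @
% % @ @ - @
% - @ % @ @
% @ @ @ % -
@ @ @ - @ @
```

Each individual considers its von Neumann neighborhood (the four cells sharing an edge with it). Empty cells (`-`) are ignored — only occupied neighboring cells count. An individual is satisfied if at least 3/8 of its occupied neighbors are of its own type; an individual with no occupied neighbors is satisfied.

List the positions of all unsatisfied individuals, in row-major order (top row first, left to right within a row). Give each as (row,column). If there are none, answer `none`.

(2,3), (3,3), (4,3), (4,4), (5,0), (5,3), (5,4)

(0,1)@ 2/2 ok
(0,2)@ 3/3 ok
(0,3)@ 1/1 ok
(0,5)@ 1/1 ok
(1,0)@ 1/2 ok
(1,1)@ 3/4 ok
(1,2)@ 2/2 ok
(1,4)@ 1/1 ok
(1,5)@ 3/3 ok
(2,0)% 2/3 ok
(2,1)% 2/3 ok
(2,3)% 0/1 unhappy
(2,5)@ 2/2 ok
(3,0)% 3/3 ok
(3,1)% 2/3 ok
(3,2)@ 2/3 ok
(3,3)@ 1/3 unhappy
(3,5)@ 2/2 ok
(4,0)% 2/2 ok
(4,2)@ 2/3 ok
(4,3)% 0/4 unhappy
(4,4)@ 1/3 unhappy
(4,5)@ 2/2 ok
(5,0)% 1/3 unhappy
(5,1)@ 2/3 ok
(5,2)@ 4/4 ok
(5,3)@ 1/3 unhappy
(5,4)% 0/3 unhappy
(6,0)@ 1/2 ok
(6,1)@ 3/3 ok
(6,2)@ 2/2 ok
(6,4)@ 1/2 ok
(6,5)@ 1/1 ok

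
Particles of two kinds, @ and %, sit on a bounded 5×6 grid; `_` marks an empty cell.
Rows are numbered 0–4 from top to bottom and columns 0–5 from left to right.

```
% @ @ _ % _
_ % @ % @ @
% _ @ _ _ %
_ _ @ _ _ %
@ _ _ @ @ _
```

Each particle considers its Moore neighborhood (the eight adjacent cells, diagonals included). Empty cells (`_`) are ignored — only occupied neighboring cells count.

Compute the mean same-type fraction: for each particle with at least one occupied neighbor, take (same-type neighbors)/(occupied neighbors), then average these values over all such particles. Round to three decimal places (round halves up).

0.524

Row 0: (0,0)% 1/2 · (0,1)@ 2/4 · (0,2)@ 2/4 · (0,4)% 1/3
Row 1: (1,1)% 2/6 · (1,2)@ 3/5 · (1,3)% 1/5 · (1,4)@ 1/4 · (1,5)@ 1/3
Row 2: (2,0)% 1/1 · (2,2)@ 2/4 · (2,5)% 1/3
Row 3: (3,2)@ 2/2 · (3,5)% 1/2
Row 4: (4,0)@ — no occupied neighbors · (4,3)@ 2/2 · (4,4)@ 1/2
Sum over 16 particles: 1/2 + 2/4 + 2/4 + 1/3 + 2/6 + 3/5 + 1/5 + 1/4 + 1/3 + 1/1 + 2/4 + 1/3 + 2/2 + 1/2 + 2/2 + 1/2 = 503/60; mean = 503/60 ÷ 16 = 503/960 = 0.523958… → 0.524.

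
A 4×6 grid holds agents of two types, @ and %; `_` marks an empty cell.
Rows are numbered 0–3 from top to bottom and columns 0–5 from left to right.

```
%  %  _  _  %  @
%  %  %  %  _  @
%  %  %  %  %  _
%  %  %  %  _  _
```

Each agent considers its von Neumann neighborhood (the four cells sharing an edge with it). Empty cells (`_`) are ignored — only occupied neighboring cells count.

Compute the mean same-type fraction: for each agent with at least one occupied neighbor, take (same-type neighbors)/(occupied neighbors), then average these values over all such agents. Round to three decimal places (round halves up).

(0,0)% 2/2
(0,1)% 2/2
(0,4)% 0/1
(0,5)@ 1/2
(1,0)% 3/3
(1,1)% 4/4
(1,2)% 3/3
(1,3)% 2/2
(1,5)@ 1/1
(2,0)% 3/3
(2,1)% 4/4
(2,2)% 4/4
(2,3)% 4/4
(2,4)% 1/1
(3,0)% 2/2
(3,1)% 3/3
(3,2)% 3/3
(3,3)% 2/2
Sum over 18 agents: 2/2 + 2/2 + 0/1 + 1/2 + 3/3 + 4/4 + 3/3 + 2/2 + 1/1 + 3/3 + 4/4 + 4/4 + 4/4 + 1/1 + 2/2 + 3/3 + 3/3 + 2/2 = 33/2; mean = 33/2 ÷ 18 = 11/12 = 0.916666… → 0.917.

0.917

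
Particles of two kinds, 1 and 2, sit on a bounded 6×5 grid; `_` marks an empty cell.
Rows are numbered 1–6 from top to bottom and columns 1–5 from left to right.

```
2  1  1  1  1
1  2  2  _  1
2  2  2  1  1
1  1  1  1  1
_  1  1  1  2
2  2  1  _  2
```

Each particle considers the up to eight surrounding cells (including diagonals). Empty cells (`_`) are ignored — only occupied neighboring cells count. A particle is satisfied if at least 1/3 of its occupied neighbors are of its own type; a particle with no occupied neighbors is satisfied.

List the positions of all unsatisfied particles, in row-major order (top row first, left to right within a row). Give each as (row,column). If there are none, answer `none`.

(2,1), (5,5), (6,2)

Row 1: (1,1)2 1/3 ok · (1,2)1 2/5 ok · (1,3)1 2/4 ok · (1,4)1 3/4 ok · (1,5)1 2/2 ok
Row 2: (2,1)1 1/5 unhappy · (2,2)2 5/8 ok · (2,3)2 3/7 ok · (2,5)1 4/4 ok
Row 3: (3,1)2 2/5 ok · (3,2)2 4/8 ok · (3,3)2 3/7 ok · (3,4)1 5/7 ok · (3,5)1 4/4 ok
Row 4: (4,1)1 2/4 ok · (4,2)1 4/7 ok · (4,3)1 6/8 ok · (4,4)1 6/8 ok · (4,5)1 4/5 ok
Row 5: (5,2)1 5/7 ok · (5,3)1 6/7 ok · (5,4)1 5/7 ok · (5,5)2 1/4 unhappy
Row 6: (6,1)2 1/2 ok · (6,2)2 1/4 unhappy · (6,3)1 3/4 ok · (6,5)2 1/2 ok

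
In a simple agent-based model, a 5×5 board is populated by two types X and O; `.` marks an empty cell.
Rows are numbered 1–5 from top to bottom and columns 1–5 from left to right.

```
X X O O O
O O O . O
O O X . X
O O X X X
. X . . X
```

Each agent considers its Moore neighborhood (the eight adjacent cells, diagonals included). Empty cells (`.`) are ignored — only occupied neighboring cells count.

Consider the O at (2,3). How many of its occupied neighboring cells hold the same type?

4

Occupied neighbors of (2,3): (1,2)=X, (1,3)=O, (1,4)=O, (2,2)=O, (3,2)=O, (3,3)=X.
Same type (O): 4 of 6.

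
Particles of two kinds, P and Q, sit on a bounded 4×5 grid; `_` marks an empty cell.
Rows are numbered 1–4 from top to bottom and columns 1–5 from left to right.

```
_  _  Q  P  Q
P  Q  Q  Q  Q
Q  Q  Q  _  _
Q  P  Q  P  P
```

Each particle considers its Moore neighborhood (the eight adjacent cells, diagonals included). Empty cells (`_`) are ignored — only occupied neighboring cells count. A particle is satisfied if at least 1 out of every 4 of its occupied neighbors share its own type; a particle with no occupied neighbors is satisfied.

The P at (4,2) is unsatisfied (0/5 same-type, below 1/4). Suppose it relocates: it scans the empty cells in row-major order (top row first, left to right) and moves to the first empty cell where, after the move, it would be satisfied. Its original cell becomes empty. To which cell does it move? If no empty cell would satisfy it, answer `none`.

(1,1)

Vacating (4,2). Empty cells in order:
  (1,1): 1/2 same-type → satisfied — stop here.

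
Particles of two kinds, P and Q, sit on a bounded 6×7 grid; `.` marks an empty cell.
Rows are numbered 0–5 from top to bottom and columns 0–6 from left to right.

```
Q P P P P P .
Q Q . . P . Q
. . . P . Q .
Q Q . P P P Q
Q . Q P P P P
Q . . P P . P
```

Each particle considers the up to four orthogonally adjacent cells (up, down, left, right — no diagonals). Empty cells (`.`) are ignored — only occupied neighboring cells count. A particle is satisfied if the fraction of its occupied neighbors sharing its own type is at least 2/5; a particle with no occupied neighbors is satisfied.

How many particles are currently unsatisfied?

(0,0)Q 1/2 satisfied
(0,1)P 1/3 not
(0,2)P 2/2 satisfied
(0,3)P 2/2 satisfied
(0,4)P 3/3 satisfied
(0,5)P 1/1 satisfied
(1,0)Q 2/2 satisfied
(1,1)Q 1/2 satisfied
(1,4)P 1/1 satisfied
(1,6)Q 0/0 satisfied
(2,3)P 1/1 satisfied
(2,5)Q 0/1 not
(3,0)Q 2/2 satisfied
(3,1)Q 1/1 satisfied
(3,3)P 3/3 satisfied
(3,4)P 3/3 satisfied
(3,5)P 2/4 satisfied
(3,6)Q 0/2 not
(4,0)Q 2/2 satisfied
(4,2)Q 0/1 not
(4,3)P 3/4 satisfied
(4,4)P 4/4 satisfied
(4,5)P 3/3 satisfied
(4,6)P 2/3 satisfied
(5,0)Q 1/1 satisfied
(5,3)P 2/2 satisfied
(5,4)P 2/2 satisfied
(5,6)P 1/1 satisfied
Unsatisfied: (0,1), (2,5), (3,6), (4,2) — 4 in total.

4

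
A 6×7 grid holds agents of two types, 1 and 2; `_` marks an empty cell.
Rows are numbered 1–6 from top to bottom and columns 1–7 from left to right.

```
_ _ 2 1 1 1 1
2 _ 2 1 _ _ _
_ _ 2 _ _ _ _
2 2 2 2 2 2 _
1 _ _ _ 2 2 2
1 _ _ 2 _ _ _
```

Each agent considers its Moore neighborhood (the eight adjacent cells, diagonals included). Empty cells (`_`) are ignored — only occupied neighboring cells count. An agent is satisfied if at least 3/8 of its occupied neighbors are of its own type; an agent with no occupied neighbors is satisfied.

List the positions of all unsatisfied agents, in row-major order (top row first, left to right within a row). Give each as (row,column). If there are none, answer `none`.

(1,3)2 1/3 not
(1,4)1 2/4 satisfied
(1,5)1 3/3 satisfied
(1,6)1 2/2 satisfied
(1,7)1 1/1 satisfied
(2,1)2 0/0 satisfied
(2,3)2 2/4 satisfied
(2,4)1 2/5 satisfied
(3,3)2 4/5 satisfied
(4,1)2 1/2 satisfied
(4,2)2 3/4 satisfied
(4,3)2 3/3 satisfied
(4,4)2 4/4 satisfied
(4,5)2 4/4 satisfied
(4,6)2 4/4 satisfied
(5,1)1 1/3 not
(5,5)2 5/5 satisfied
(5,6)2 4/4 satisfied
(5,7)2 2/2 satisfied
(6,1)1 1/1 satisfied
(6,4)2 1/1 satisfied

(1,3), (5,1)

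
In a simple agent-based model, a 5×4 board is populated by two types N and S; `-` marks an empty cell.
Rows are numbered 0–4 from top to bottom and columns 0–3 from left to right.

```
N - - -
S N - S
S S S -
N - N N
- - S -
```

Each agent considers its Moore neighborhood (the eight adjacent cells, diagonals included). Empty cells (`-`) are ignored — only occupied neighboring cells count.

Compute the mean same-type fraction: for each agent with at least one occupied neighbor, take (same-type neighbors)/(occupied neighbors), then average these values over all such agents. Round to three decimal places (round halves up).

(0,0)N 1/2
(1,0)S 2/4
(1,1)N 1/5
(1,3)S 1/1
(2,0)S 2/4
(2,1)S 3/6
(2,2)S 2/5
(3,0)N 0/2
(3,2)N 1/4
(3,3)N 1/3
(4,2)S 0/2
Sum over 11 agents: 1/2 + 2/4 + 1/5 + 1/1 + 2/4 + 3/6 + 2/5 + 0/2 + 1/4 + 1/3 + 0/2 = 251/60; mean = 251/60 ÷ 11 = 251/660 = 0.380303… → 0.380.

0.380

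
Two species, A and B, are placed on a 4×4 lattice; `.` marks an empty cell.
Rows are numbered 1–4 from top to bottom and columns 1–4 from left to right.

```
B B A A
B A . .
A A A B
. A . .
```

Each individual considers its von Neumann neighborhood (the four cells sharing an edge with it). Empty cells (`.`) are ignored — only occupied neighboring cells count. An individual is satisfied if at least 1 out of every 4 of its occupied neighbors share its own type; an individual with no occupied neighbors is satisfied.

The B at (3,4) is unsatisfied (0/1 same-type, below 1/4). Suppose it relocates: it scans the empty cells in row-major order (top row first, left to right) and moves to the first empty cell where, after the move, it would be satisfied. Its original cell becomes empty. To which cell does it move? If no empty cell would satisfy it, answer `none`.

(4,4)

Vacating (3,4). Empty cells in order:
  (2,3): 0/3 same-type → still unsatisfied.
  (2,4): 0/1 same-type → still unsatisfied.
  (4,1): 0/2 same-type → still unsatisfied.
  (4,3): 0/2 same-type → still unsatisfied.
  (4,4): 0/0 same-type → satisfied — stop here.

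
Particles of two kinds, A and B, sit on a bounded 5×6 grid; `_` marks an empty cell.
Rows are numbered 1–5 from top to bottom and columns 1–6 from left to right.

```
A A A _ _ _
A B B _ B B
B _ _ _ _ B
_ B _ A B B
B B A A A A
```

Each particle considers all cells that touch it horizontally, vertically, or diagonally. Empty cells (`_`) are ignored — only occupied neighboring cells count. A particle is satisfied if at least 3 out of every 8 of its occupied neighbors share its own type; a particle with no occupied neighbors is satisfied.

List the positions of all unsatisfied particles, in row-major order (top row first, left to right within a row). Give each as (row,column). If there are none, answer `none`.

(1,3), (2,2), (2,3), (4,5), (5,6)

(1,1)A 2/3 ✓
(1,2)A 3/5 ✓
(1,3)A 1/3 ✗
(2,1)A 2/4 ✓
(2,2)B 2/6 ✗
(2,3)B 1/3 ✗
(2,5)B 2/2 ✓
(2,6)B 2/2 ✓
(3,1)B 2/3 ✓
(3,6)B 4/4 ✓
(4,2)B 3/4 ✓
(4,4)A 3/4 ✓
(4,5)B 2/6 ✗
(4,6)B 2/4 ✓
(5,1)B 2/2 ✓
(5,2)B 2/3 ✓
(5,3)A 2/4 ✓
(5,4)A 3/4 ✓
(5,5)A 3/5 ✓
(5,6)A 1/3 ✗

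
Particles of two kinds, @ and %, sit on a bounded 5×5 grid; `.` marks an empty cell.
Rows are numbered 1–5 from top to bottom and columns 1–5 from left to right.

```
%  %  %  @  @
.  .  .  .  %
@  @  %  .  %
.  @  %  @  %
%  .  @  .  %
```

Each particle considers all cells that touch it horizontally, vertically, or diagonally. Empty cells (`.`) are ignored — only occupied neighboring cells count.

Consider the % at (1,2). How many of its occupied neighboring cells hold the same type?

Occupied neighbors of (1,2): (1,1)=%, (1,3)=%.
Same type (%): 2 of 2.

2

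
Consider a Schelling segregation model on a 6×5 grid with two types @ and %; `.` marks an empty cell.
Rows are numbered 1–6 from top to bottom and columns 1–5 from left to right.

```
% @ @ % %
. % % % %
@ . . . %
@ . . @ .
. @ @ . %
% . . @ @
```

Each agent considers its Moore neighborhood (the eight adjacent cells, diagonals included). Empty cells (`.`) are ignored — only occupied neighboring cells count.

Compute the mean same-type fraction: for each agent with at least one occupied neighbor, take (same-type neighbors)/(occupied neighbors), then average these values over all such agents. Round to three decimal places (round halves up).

0.575

Row 1: (1,1)% 1/2 · (1,2)@ 1/4 · (1,3)@ 1/5 · (1,4)% 4/5 · (1,5)% 3/3
Row 2: (2,2)% 2/5 · (2,3)% 3/5 · (2,4)% 5/6 · (2,5)% 4/4
Row 3: (3,1)@ 1/2 · (3,5)% 2/3
Row 4: (4,1)@ 2/2 · (4,4)@ 1/3
Row 5: (5,2)@ 2/3 · (5,3)@ 3/3 · (5,5)% 0/3
Row 6: (6,1)% 0/1 · (6,4)@ 2/3 · (6,5)@ 1/2
Sum over 19 agents: 1/2 + 1/4 + 1/5 + 4/5 + 3/3 + 2/5 + 3/5 + 5/6 + 4/4 + 1/2 + 2/3 + 2/2 + 1/3 + 2/3 + 3/3 + 0/3 + 0/1 + 2/3 + 1/2 = 131/12; mean = 131/12 ÷ 19 = 131/228 = 0.574561… → 0.575.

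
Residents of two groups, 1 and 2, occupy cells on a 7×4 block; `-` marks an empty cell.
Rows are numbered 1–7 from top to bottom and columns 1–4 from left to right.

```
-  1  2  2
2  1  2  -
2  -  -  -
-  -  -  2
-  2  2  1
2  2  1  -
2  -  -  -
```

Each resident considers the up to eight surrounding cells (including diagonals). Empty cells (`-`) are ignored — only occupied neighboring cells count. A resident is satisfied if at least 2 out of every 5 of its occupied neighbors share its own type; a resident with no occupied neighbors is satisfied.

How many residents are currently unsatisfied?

5

Row 1: (1,2)1 1/4 unhappy · (1,3)2 2/4 ok · (1,4)2 2/2 ok
Row 2: (2,1)2 1/3 unhappy · (2,2)1 1/5 unhappy · (2,3)2 2/4 ok
Row 3: (3,1)2 1/2 ok
Row 4: (4,4)2 1/2 ok
Row 5: (5,2)2 3/4 ok · (5,3)2 3/5 ok · (5,4)1 1/3 unhappy
Row 6: (6,1)2 3/3 ok · (6,2)2 4/5 ok · (6,3)1 1/4 unhappy
Row 7: (7,1)2 2/2 ok
Unsatisfied: (1,2), (2,1), (2,2), (5,4), (6,3) — 5 in total.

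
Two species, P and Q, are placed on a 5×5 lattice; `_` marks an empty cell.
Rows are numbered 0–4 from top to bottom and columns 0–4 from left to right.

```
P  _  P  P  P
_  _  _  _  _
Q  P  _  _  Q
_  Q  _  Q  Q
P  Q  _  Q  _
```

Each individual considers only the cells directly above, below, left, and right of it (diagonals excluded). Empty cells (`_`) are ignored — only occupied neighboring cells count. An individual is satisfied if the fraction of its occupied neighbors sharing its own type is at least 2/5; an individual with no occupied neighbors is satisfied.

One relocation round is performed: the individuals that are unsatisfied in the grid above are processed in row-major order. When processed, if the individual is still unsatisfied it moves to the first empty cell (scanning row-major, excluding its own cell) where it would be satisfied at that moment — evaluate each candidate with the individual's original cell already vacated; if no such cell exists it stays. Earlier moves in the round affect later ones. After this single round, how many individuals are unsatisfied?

Initially unsatisfied (in order): (2,0), (2,1), (4,0).
  (2,0) → (1,4).
  (2,1) → (0,1).
  (4,0) → (1,0).
Resulting grid:
P P P P P
P _ _ _ Q
_ _ _ _ Q
_ Q _ Q Q
_ Q _ Q _
All satisfied now.

0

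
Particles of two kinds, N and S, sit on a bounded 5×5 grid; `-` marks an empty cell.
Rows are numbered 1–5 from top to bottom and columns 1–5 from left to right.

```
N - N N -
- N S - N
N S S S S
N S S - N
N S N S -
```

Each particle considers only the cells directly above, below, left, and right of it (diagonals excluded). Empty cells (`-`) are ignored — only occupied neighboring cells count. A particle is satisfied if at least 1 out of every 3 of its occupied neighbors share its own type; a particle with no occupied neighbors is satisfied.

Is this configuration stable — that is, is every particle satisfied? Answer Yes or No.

(1,1)N 0/0 satisfied
(1,3)N 1/2 satisfied
(1,4)N 1/1 satisfied
(2,2)N 0/2 not
(2,3)S 1/3 satisfied
(2,5)N 0/1 not
(3,1)N 1/2 satisfied
(3,2)S 2/4 satisfied
(3,3)S 4/4 satisfied
(3,4)S 2/2 satisfied
(3,5)S 1/3 satisfied
(4,1)N 2/3 satisfied
(4,2)S 3/4 satisfied
(4,3)S 2/3 satisfied
(4,5)N 0/1 not
(5,1)N 1/2 satisfied
(5,2)S 1/3 satisfied
(5,3)N 0/3 not
(5,4)S 0/1 not
For instance (2,2) has only 0/2 same-type neighbors, below 1/3.

No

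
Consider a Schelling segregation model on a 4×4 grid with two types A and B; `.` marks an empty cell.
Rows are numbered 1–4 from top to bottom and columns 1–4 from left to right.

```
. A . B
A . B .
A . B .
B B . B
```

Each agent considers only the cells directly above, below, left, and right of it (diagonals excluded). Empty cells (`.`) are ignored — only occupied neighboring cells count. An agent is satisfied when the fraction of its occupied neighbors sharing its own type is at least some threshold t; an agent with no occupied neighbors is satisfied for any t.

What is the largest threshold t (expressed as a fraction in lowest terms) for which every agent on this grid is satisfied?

(1,2)A — no occupied neighbors
(1,4)B — no occupied neighbors
(2,1)A 1/1
(2,3)B 1/1
(3,1)A 1/2
(3,3)B 1/1
(4,1)B 1/2
(4,2)B 1/1
(4,4)B — no occupied neighbors
The smallest same-type fraction is 1/2 at (3,1), which reduces to 1/2. Any threshold above that leaves this agent unsatisfied.

1/2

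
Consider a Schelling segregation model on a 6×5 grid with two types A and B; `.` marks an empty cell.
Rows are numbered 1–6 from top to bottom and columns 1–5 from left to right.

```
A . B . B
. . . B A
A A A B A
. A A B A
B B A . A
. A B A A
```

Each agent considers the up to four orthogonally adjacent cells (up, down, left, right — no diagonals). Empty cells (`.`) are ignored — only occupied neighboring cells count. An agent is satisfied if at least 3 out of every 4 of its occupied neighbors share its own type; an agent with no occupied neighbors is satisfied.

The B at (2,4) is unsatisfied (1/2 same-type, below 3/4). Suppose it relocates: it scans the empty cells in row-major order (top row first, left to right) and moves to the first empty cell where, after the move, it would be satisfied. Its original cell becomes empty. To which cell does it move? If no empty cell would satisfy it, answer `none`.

(1,4)

Vacating (2,4). Empty cells in order:
  (1,2): 1/2 same-type → still unsatisfied.
  (1,4): 2/2 same-type → satisfied — stop here.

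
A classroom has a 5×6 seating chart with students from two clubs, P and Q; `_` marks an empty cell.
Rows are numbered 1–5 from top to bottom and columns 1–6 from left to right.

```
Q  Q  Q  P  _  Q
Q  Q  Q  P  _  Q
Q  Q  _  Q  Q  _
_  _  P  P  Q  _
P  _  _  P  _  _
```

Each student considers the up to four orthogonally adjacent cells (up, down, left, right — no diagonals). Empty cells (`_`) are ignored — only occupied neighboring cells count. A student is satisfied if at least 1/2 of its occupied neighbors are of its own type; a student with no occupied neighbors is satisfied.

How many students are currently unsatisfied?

2

Row 1: (1,1)Q 2/2 satisfied · (1,2)Q 3/3 satisfied · (1,3)Q 2/3 satisfied · (1,4)P 1/2 satisfied · (1,6)Q 1/1 satisfied
Row 2: (2,1)Q 3/3 satisfied · (2,2)Q 4/4 satisfied · (2,3)Q 2/3 satisfied · (2,4)P 1/3 not · (2,6)Q 1/1 satisfied
Row 3: (3,1)Q 2/2 satisfied · (3,2)Q 2/2 satisfied · (3,4)Q 1/3 not · (3,5)Q 2/2 satisfied
Row 4: (4,3)P 1/1 satisfied · (4,4)P 2/4 satisfied · (4,5)Q 1/2 satisfied
Row 5: (5,1)P 0/0 satisfied · (5,4)P 1/1 satisfied
Unsatisfied: (2,4), (3,4) — 2 in total.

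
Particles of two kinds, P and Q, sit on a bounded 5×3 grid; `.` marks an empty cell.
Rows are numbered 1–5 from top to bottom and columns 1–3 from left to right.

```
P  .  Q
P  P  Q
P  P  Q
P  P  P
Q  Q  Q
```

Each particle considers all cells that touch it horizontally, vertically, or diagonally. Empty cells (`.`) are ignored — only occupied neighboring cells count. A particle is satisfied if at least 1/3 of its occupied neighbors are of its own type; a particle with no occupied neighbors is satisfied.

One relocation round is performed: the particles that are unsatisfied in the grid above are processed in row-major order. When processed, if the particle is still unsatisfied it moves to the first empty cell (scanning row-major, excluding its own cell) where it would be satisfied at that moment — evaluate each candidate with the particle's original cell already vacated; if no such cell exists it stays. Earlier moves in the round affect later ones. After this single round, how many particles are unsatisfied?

Initially unsatisfied (in order): (3,3).
  (3,3) → (1,2).
Resulting grid:
P Q Q
P P Q
P P .
P P P
Q Q Q
All satisfied now.

0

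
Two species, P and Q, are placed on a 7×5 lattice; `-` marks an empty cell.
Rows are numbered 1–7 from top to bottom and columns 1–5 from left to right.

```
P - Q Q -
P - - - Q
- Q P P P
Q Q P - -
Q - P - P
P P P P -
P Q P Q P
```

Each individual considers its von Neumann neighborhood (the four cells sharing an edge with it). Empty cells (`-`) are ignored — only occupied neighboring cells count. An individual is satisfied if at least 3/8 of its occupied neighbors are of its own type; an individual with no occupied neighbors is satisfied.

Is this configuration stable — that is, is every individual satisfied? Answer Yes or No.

No

Row 1: (1,1)P 1/1 satisfied · (1,3)Q 1/1 satisfied · (1,4)Q 1/1 satisfied
Row 2: (2,1)P 1/1 satisfied · (2,5)Q 0/1 not
Row 3: (3,2)Q 1/2 satisfied · (3,3)P 2/3 satisfied · (3,4)P 2/2 satisfied · (3,5)P 1/2 satisfied
Row 4: (4,1)Q 2/2 satisfied · (4,2)Q 2/3 satisfied · (4,3)P 2/3 satisfied
Row 5: (5,1)Q 1/2 satisfied · (5,3)P 2/2 satisfied · (5,5)P 0/0 satisfied
Row 6: (6,1)P 2/3 satisfied · (6,2)P 2/3 satisfied · (6,3)P 4/4 satisfied · (6,4)P 1/2 satisfied
Row 7: (7,1)P 1/2 satisfied · (7,2)Q 0/3 not · (7,3)P 1/3 not · (7,4)Q 0/3 not · (7,5)P 0/1 not
For instance (2,5) has only 0/1 same-type neighbors, below 3/8.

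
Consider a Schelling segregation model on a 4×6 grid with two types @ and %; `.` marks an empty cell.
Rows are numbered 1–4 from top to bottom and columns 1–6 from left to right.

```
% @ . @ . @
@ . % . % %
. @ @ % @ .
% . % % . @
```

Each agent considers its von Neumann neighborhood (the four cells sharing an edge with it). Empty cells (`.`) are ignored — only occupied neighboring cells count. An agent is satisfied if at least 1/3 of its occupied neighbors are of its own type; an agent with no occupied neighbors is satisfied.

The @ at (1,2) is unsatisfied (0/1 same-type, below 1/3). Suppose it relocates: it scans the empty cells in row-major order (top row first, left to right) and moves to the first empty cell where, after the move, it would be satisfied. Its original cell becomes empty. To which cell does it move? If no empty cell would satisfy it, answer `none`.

(1,3)

Vacating (1,2). Empty cells in order:
  (1,3): 1/2 same-type → satisfied — stop here.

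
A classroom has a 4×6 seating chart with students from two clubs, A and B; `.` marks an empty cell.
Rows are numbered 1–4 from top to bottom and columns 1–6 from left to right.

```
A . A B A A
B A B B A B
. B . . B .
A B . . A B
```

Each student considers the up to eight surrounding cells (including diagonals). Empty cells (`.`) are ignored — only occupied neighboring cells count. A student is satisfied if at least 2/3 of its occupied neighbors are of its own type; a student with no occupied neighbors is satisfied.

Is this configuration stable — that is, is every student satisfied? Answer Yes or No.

Row 1: (1,1)A 1/2 ✗ · (1,3)A 1/4 ✗ · (1,4)B 2/5 ✗ · (1,5)A 2/5 ✗ · (1,6)A 2/3 ✓
Row 2: (2,1)B 1/3 ✗ · (2,2)A 2/5 ✗ · (2,3)B 3/5 ✗ · (2,4)B 3/6 ✗ · (2,5)A 2/6 ✗ · (2,6)B 1/4 ✗
Row 3: (3,2)B 3/5 ✗ · (3,5)B 3/5 ✗
Row 4: (4,1)A 0/2 ✗ · (4,2)B 1/2 ✗ · (4,5)A 0/2 ✗ · (4,6)B 1/2 ✗
For instance (1,1) has only 1/2 same-type neighbors, below 2/3.

No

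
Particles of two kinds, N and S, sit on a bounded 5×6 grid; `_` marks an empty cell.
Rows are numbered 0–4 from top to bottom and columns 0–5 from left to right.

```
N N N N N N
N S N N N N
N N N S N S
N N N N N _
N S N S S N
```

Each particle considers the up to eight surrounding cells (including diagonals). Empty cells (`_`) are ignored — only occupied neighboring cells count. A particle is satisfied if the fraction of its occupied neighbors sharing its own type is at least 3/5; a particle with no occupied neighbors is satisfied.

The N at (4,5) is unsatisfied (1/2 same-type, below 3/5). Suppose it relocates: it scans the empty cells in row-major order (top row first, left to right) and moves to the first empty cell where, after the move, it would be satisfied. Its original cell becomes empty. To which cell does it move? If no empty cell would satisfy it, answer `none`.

none

Vacating (4,5). Empty cells in order:
  (3,5): 2/4 same-type → still unsatisfied.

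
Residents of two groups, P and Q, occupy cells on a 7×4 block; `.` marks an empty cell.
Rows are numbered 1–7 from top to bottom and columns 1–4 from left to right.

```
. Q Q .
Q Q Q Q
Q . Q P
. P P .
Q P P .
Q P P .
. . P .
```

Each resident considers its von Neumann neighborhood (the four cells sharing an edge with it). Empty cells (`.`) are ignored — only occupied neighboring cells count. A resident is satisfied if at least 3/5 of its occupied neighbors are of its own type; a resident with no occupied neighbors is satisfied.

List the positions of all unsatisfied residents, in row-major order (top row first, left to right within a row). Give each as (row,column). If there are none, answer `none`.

(2,4), (3,3), (3,4), (5,1), (6,1)

(1,2)Q 2/2 ✓
(1,3)Q 2/2 ✓
(2,1)Q 2/2 ✓
(2,2)Q 3/3 ✓
(2,3)Q 4/4 ✓
(2,4)Q 1/2 ✗
(3,1)Q 1/1 ✓
(3,3)Q 1/3 ✗
(3,4)P 0/2 ✗
(4,2)P 2/2 ✓
(4,3)P 2/3 ✓
(5,1)Q 1/2 ✗
(5,2)P 3/4 ✓
(5,3)P 3/3 ✓
(6,1)Q 1/2 ✗
(6,2)P 2/3 ✓
(6,3)P 3/3 ✓
(7,3)P 1/1 ✓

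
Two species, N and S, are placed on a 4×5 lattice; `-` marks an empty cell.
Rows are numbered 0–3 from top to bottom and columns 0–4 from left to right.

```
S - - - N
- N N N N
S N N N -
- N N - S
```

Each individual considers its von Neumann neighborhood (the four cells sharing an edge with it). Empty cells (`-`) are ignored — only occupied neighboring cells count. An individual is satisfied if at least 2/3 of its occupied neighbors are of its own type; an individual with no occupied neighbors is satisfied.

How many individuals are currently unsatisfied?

1

Row 0: (0,0)S 0/0 ok · (0,4)N 1/1 ok
Row 1: (1,1)N 2/2 ok · (1,2)N 3/3 ok · (1,3)N 3/3 ok · (1,4)N 2/2 ok
Row 2: (2,0)S 0/1 unhappy · (2,1)N 3/4 ok · (2,2)N 4/4 ok · (2,3)N 2/2 ok
Row 3: (3,1)N 2/2 ok · (3,2)N 2/2 ok · (3,4)S 0/0 ok
Unsatisfied: (2,0) — 1 in total.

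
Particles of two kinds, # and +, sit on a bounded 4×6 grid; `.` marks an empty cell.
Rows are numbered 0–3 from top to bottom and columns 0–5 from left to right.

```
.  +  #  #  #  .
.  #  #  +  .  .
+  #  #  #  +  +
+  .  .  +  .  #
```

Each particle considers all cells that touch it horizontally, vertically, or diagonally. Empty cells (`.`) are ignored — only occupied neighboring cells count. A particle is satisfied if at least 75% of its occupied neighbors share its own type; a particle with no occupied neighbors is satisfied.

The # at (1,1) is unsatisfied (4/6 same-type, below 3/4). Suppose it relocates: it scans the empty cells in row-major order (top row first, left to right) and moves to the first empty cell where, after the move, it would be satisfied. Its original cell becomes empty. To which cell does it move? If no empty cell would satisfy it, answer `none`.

(0,5)

Vacating (1,1). Empty cells in order:
  (0,0): 0/1 same-type → still unsatisfied.
  (0,5): 1/1 same-type → satisfied — stop here.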